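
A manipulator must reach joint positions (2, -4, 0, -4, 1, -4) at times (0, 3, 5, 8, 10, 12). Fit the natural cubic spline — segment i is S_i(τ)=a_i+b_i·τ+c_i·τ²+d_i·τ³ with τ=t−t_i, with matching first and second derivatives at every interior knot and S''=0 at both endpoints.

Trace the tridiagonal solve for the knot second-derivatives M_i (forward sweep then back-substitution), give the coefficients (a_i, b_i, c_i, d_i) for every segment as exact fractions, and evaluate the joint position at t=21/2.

  seg 0: a=2 b=-5915/1644 c=0 d=2627/14796
  seg 1: a=-4 b=983/822 c=2627/1644 d=-983/1644
  seg 2: a=0 b=113/274 c=-3271/1644 d=6943/14796
  seg 3: a=-4 b=627/548 c=306/137 d=-1705/2192
  seg 4: a=1 b=102/137 c=-2667/1096 d=889/2192
S(21/2) = 14285/17536

Δ: Δ0=-2, Δ1=2, Δ2=-4/3, Δ3=5/2, Δ4=-5/2
row 1: diag=10, rhs=24; c'=1/5, d'=12/5
row 2: denom=10−2·1/5=48/5; d'=(-20−2·12/5)/(48/5)=-31/12
row 3: denom=10−3·5/16=145/16; d'=(23−3·-31/12)/(145/16)=492/145
row 4: denom=8−2·32/145=1096/145; d'=(-30−2·492/145)/(1096/145)=-2667/548
back: M4=-2667/548
back: M3=492/145−32/145·-2667/548=612/137
back: M2=-31/12−5/16·612/137=-3271/822
back: M1=12/5−1/5·-3271/822=2627/822
M: M0=0, M1=2627/822, M2=-3271/822, M3=612/137, M4=-2667/548, M5=0
seg 0: a=2, c=M0/2=0, d=(M1−M0)/(6·3)=2627/14796, b=Δ0−h0·(2M0+M1)/6=-5915/1644
seg 1: a=-4, c=M1/2=2627/1644, d=(M2−M1)/(6·2)=-983/1644, b=Δ1−h1·(2M1+M2)/6=983/822
seg 2: a=0, c=M2/2=-3271/1644, d=(M3−M2)/(6·3)=6943/14796, b=Δ2−h2·(2M2+M3)/6=113/274
seg 3: a=-4, c=M3/2=306/137, d=(M4−M3)/(6·2)=-1705/2192, b=Δ3−h3·(2M3+M4)/6=627/548
seg 4: a=1, c=M4/2=-2667/1096, d=(M5−M4)/(6·2)=889/2192, b=Δ4−h4·(2M4+M5)/6=102/137
t_q=21/2 → seg 4, τ=1/2; S=1+102/137·τ+-2667/1096·τ²+889/2192·τ³=14285/17536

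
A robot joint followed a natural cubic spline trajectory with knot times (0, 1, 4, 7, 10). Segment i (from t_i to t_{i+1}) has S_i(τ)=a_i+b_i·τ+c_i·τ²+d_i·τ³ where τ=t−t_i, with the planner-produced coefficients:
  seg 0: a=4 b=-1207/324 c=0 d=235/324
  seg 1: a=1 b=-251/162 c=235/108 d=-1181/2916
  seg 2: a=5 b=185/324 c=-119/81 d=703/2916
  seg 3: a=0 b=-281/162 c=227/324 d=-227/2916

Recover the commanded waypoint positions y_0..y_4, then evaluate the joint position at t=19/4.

y_0=4 y_1=1 y_2=5 y_3=0 y_4=-1
S(19/4) = 10837/2304

y_0 = S_0(0) = a_0 = 4
y_1 = S_1(0) = a_1 = 1
y_2 = S_2(0) = a_2 = 5
y_3 = S_3(0) = a_3 = 0
y_4 = S_3(3) = -1
t_q=19/4 is in segment 2 (τ=3/4); S_2(τ)=10837/2304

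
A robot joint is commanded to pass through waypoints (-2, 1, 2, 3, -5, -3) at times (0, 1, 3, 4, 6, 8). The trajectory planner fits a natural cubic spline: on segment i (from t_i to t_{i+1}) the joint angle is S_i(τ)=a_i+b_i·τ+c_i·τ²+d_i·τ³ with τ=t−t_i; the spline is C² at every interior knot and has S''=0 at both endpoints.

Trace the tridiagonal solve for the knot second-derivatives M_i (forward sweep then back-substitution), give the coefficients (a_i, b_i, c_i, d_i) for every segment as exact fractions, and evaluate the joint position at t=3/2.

  seg 0: a=-2 b=304/85 c=0 d=-49/85
  seg 1: a=1 b=157/85 c=-147/85 d=359/680
  seg 2: a=2 b=43/34 c=489/340 d=-579/340
  seg 3: a=3 b=-329/340 c=-312/85 d=293/272
  seg 4: a=-5 b=-463/170 c=1899/680 d=-633/1360
S(3/2) = 8471/5440

Δ: Δ0=3, Δ1=1/2, Δ2=1, Δ3=-4, Δ4=1
row 1: diag=6, rhs=-15; c'=1/3, d'=-5/2
row 2: denom=6−2·1/3=16/3; d'=(3−2·-5/2)/(16/3)=3/2
row 3: denom=6−1·3/16=93/16; d'=(-30−1·3/2)/(93/16)=-168/31
row 4: denom=8−2·32/93=680/93; d'=(30−2·-168/31)/(680/93)=1899/340
back: M4=1899/340
back: M3=-168/31−32/93·1899/340=-624/85
back: M2=3/2−3/16·-624/85=489/170
back: M1=-5/2−1/3·489/170=-294/85
M: M0=0, M1=-294/85, M2=489/170, M3=-624/85, M4=1899/340, M5=0
seg 0: a=-2, c=M0/2=0, d=(M1−M0)/(6·1)=-49/85, b=Δ0−h0·(2M0+M1)/6=304/85
seg 1: a=1, c=M1/2=-147/85, d=(M2−M1)/(6·2)=359/680, b=Δ1−h1·(2M1+M2)/6=157/85
seg 2: a=2, c=M2/2=489/340, d=(M3−M2)/(6·1)=-579/340, b=Δ2−h2·(2M2+M3)/6=43/34
seg 3: a=3, c=M3/2=-312/85, d=(M4−M3)/(6·2)=293/272, b=Δ3−h3·(2M3+M4)/6=-329/340
seg 4: a=-5, c=M4/2=1899/680, d=(M5−M4)/(6·2)=-633/1360, b=Δ4−h4·(2M4+M5)/6=-463/170
t_q=3/2 → seg 1, τ=1/2; S=1+157/85·τ+-147/85·τ²+359/680·τ³=8471/5440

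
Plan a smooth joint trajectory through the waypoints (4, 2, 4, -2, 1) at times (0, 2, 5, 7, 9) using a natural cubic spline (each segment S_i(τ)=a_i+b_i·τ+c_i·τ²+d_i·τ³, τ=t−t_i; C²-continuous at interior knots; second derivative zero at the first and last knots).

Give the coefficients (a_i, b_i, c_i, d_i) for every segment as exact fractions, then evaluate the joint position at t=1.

  seg 0: a=4 b=-1757/1032 c=0 d=725/4128
  seg 1: a=2 b=209/516 c=725/688 d=-665/2064
  seg 2: a=4 b=-4069/2064 c=-635/344 d=5497/8256
  seg 3: a=-2 b=-1409/1032 c=2957/1376 d=-2957/8256
S(1) = 3403/1376

Δ: Δ0=-1, Δ1=2/3, Δ2=-3, Δ3=3/2
row 1: diag=10, rhs=10; c'=3/10, d'=1
row 2: denom=10−3·3/10=91/10; d'=(-22−3·1)/(91/10)=-250/91
row 3: denom=8−2·20/91=688/91; d'=(27−2·-250/91)/(688/91)=2957/688
back: M3=2957/688
back: M2=-250/91−20/91·2957/688=-635/172
back: M1=1−3/10·-635/172=725/344
M: M0=0, M1=725/344, M2=-635/172, M3=2957/688, M4=0
seg 0: a=4, c=M0/2=0, d=(M1−M0)/(6·2)=725/4128, b=Δ0−h0·(2M0+M1)/6=-1757/1032
seg 1: a=2, c=M1/2=725/688, d=(M2−M1)/(6·3)=-665/2064, b=Δ1−h1·(2M1+M2)/6=209/516
seg 2: a=4, c=M2/2=-635/344, d=(M3−M2)/(6·2)=5497/8256, b=Δ2−h2·(2M2+M3)/6=-4069/2064
seg 3: a=-2, c=M3/2=2957/1376, d=(M4−M3)/(6·2)=-2957/8256, b=Δ3−h3·(2M3+M4)/6=-1409/1032
t_q=1 → seg 0, τ=1; S=4+-1757/1032·τ+0·τ²+725/4128·τ³=3403/1376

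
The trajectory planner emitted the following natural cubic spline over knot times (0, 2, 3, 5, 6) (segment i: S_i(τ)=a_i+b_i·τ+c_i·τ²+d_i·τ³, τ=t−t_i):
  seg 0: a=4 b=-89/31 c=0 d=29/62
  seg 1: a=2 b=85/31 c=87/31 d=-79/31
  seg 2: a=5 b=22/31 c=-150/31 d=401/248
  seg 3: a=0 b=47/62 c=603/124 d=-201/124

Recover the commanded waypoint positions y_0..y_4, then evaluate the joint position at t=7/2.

y_0 = S_0(0) = a_0 = 4
y_1 = S_1(0) = a_1 = 2
y_2 = S_2(0) = a_2 = 5
y_3 = S_3(0) = a_3 = 0
y_4 = S_3(1) = 4
t_q=7/2 is in segment 2 (τ=1/2); S_2(τ)=8625/1984

y_0=4 y_1=2 y_2=5 y_3=0 y_4=4
S(7/2) = 8625/1984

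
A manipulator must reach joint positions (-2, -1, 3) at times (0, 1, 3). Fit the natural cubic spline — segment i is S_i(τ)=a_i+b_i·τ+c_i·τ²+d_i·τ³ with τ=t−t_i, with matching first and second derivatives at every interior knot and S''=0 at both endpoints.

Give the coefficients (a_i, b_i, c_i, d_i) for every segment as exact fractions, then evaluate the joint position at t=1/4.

Δ: Δ0=1, Δ1=2
row 1: diag=6, rhs=6; c'=1/3, d'=1
back: M1=1
M: M0=0, M1=1, M2=0
seg 0: a=-2, c=M0/2=0, d=(M1−M0)/(6·1)=1/6, b=Δ0−h0·(2M0+M1)/6=5/6
seg 1: a=-1, c=M1/2=1/2, d=(M2−M1)/(6·2)=-1/12, b=Δ1−h1·(2M1+M2)/6=4/3
t_q=1/4 → seg 0, τ=1/4; S=-2+5/6·τ+0·τ²+1/6·τ³=-229/128

  seg 0: a=-2 b=5/6 c=0 d=1/6
  seg 1: a=-1 b=4/3 c=1/2 d=-1/12
S(1/4) = -229/128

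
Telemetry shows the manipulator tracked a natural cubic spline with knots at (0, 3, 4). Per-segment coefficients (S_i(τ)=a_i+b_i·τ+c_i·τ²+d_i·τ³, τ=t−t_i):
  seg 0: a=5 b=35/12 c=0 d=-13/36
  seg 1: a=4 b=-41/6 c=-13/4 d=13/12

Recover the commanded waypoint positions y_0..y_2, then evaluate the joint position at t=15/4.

y_0=5 y_1=4 y_2=-5
S(15/4) = -639/256

y_0 = S_0(0) = a_0 = 5
y_1 = S_1(0) = a_1 = 4
y_2 = S_1(1) = -5
t_q=15/4 is in segment 1 (τ=3/4); S_1(τ)=-639/256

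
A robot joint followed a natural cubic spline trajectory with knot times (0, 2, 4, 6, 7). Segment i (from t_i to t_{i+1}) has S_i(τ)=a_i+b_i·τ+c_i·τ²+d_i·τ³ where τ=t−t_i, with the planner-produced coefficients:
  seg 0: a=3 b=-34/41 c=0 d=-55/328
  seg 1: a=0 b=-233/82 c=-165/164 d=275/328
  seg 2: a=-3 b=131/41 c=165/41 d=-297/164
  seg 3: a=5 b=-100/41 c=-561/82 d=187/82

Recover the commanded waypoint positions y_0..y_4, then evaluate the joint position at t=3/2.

y_0 = S_0(0) = a_0 = 3
y_1 = S_1(0) = a_1 = 0
y_2 = S_2(0) = a_2 = -3
y_3 = S_3(0) = a_3 = 5
y_4 = S_3(1) = -2
t_q=3/2 is in segment 0 (τ=3/2); S_0(τ)=3123/2624

y_0=3 y_1=0 y_2=-3 y_3=5 y_4=-2
S(3/2) = 3123/2624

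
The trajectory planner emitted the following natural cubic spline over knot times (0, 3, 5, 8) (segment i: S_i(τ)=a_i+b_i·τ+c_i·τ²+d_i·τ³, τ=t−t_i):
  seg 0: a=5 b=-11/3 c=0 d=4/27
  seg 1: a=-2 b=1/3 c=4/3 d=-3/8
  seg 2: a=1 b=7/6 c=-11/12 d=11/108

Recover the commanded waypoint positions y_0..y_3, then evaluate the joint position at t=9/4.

y_0 = S_0(0) = a_0 = 5
y_1 = S_1(0) = a_1 = -2
y_2 = S_2(0) = a_2 = 1
y_3 = S_2(3) = -1
t_q=9/4 is in segment 0 (τ=9/4); S_0(τ)=-25/16

y_0=5 y_1=-2 y_2=1 y_3=-1
S(9/4) = -25/16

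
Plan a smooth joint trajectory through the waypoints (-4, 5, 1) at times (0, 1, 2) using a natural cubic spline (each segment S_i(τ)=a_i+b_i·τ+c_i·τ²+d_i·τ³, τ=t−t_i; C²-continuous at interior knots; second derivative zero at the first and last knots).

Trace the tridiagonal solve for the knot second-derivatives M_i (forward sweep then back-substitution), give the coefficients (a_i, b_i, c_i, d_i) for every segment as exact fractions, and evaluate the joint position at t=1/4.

  seg 0: a=-4 b=49/4 c=0 d=-13/4
  seg 1: a=5 b=5/2 c=-39/4 d=13/4
S(1/4) = -253/256

Δ: Δ0=9, Δ1=-4
row 1: diag=4, rhs=-78; c'=1/4, d'=-39/2
back: M1=-39/2
M: M0=0, M1=-39/2, M2=0
seg 0: a=-4, c=M0/2=0, d=(M1−M0)/(6·1)=-13/4, b=Δ0−h0·(2M0+M1)/6=49/4
seg 1: a=5, c=M1/2=-39/4, d=(M2−M1)/(6·1)=13/4, b=Δ1−h1·(2M1+M2)/6=5/2
t_q=1/4 → seg 0, τ=1/4; S=-4+49/4·τ+0·τ²+-13/4·τ³=-253/256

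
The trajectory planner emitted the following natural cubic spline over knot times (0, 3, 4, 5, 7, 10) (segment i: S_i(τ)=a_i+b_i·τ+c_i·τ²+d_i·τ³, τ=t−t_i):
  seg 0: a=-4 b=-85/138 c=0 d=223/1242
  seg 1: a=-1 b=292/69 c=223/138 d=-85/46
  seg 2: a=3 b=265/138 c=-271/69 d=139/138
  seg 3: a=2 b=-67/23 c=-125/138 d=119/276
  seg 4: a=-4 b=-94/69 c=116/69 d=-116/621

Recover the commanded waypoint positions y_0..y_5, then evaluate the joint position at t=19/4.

y_0 = S_0(0) = a_0 = -4
y_1 = S_1(0) = a_1 = -1
y_2 = S_2(0) = a_2 = 3
y_3 = S_3(0) = a_3 = 2
y_4 = S_4(0) = a_4 = -4
y_5 = S_4(3) = 2
t_q=19/4 is in segment 2 (τ=3/4); S_2(τ)=7819/2944

y_0=-4 y_1=-1 y_2=3 y_3=2 y_4=-4 y_5=2
S(19/4) = 7819/2944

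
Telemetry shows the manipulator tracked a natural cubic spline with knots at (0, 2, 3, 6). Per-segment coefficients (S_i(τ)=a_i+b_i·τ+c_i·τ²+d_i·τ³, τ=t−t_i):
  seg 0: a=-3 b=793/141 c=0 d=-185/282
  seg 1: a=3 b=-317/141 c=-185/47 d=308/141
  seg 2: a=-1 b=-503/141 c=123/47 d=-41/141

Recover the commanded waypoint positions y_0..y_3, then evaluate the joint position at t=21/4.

y_0 = S_0(0) = a_0 = -3
y_1 = S_1(0) = a_1 = 3
y_2 = S_2(0) = a_2 = -1
y_3 = S_2(3) = 4
t_q=21/4 is in segment 2 (τ=9/4); S_2(τ)=2737/3008

y_0=-3 y_1=3 y_2=-1 y_3=4
S(21/4) = 2737/3008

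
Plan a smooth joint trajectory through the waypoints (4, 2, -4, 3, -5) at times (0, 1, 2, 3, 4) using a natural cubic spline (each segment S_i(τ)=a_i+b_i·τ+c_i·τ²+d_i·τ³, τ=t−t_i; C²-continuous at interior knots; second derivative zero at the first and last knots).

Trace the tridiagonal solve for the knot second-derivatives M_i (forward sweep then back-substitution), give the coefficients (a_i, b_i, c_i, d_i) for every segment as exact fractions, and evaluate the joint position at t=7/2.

  seg 0: a=4 b=15/56 c=0 d=-127/56
  seg 1: a=2 b=-183/28 c=-381/56 d=411/56
  seg 2: a=-4 b=15/8 c=213/14 d=-565/56
  seg 3: a=3 b=57/28 c=-843/56 d=281/56
S(7/2) = 395/448

Δ: Δ0=-2, Δ1=-6, Δ2=7, Δ3=-8
row 1: diag=4, rhs=-24; c'=1/4, d'=-6
row 2: denom=4−1·1/4=15/4; d'=(78−1·-6)/(15/4)=112/5
row 3: denom=4−1·4/15=56/15; d'=(-90−1·112/5)/(56/15)=-843/28
back: M3=-843/28
back: M2=112/5−4/15·-843/28=213/7
back: M1=-6−1/4·213/7=-381/28
M: M0=0, M1=-381/28, M2=213/7, M3=-843/28, M4=0
seg 0: a=4, c=M0/2=0, d=(M1−M0)/(6·1)=-127/56, b=Δ0−h0·(2M0+M1)/6=15/56
seg 1: a=2, c=M1/2=-381/56, d=(M2−M1)/(6·1)=411/56, b=Δ1−h1·(2M1+M2)/6=-183/28
seg 2: a=-4, c=M2/2=213/14, d=(M3−M2)/(6·1)=-565/56, b=Δ2−h2·(2M2+M3)/6=15/8
seg 3: a=3, c=M3/2=-843/56, d=(M4−M3)/(6·1)=281/56, b=Δ3−h3·(2M3+M4)/6=57/28
t_q=7/2 → seg 3, τ=1/2; S=3+57/28·τ+-843/56·τ²+281/56·τ³=395/448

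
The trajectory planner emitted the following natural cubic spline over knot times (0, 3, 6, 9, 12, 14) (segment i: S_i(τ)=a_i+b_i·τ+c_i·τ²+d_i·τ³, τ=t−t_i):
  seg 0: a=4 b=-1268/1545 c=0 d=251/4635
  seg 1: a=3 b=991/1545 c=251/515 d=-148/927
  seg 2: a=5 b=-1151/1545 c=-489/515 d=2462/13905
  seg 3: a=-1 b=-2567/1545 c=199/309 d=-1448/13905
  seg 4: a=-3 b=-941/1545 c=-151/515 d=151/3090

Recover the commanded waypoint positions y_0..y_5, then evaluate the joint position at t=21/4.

y_0 = S_0(0) = a_0 = 4
y_1 = S_1(0) = a_1 = 3
y_2 = S_2(0) = a_2 = 5
y_3 = S_3(0) = a_3 = -1
y_4 = S_4(0) = a_4 = -3
y_5 = S_4(2) = -5
t_q=21/4 is in segment 1 (τ=9/4); S_1(τ)=20979/4120

y_0=4 y_1=3 y_2=5 y_3=-1 y_4=-3 y_5=-5
S(21/4) = 20979/4120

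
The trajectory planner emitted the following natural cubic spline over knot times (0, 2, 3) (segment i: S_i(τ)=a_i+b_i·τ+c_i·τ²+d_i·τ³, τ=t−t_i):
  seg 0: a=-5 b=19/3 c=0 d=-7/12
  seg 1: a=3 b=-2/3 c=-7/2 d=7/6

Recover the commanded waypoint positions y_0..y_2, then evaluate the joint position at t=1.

y_0 = S_0(0) = a_0 = -5
y_1 = S_1(0) = a_1 = 3
y_2 = S_1(1) = 0
t_q=1 is in segment 0 (τ=1); S_0(τ)=3/4

y_0=-5 y_1=3 y_2=0
S(1) = 3/4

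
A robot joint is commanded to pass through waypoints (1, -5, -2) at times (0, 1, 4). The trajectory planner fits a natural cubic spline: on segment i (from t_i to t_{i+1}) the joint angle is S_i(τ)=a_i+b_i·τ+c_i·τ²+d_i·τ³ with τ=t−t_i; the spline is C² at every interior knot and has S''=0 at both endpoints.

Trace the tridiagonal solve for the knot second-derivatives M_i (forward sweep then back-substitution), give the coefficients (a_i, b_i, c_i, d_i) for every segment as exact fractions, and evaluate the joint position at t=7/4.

Δ: Δ0=-6, Δ1=1
row 1: diag=8, rhs=42; c'=3/8, d'=21/4
back: M1=21/4
M: M0=0, M1=21/4, M2=0
seg 0: a=1, c=M0/2=0, d=(M1−M0)/(6·1)=7/8, b=Δ0−h0·(2M0+M1)/6=-55/8
seg 1: a=-5, c=M1/2=21/8, d=(M2−M1)/(6·3)=-7/24, b=Δ1−h1·(2M1+M2)/6=-17/4
t_q=7/4 → seg 1, τ=3/4; S=-5+-17/4·τ+21/8·τ²+-7/24·τ³=-3499/512

  seg 0: a=1 b=-55/8 c=0 d=7/8
  seg 1: a=-5 b=-17/4 c=21/8 d=-7/24
S(7/4) = -3499/512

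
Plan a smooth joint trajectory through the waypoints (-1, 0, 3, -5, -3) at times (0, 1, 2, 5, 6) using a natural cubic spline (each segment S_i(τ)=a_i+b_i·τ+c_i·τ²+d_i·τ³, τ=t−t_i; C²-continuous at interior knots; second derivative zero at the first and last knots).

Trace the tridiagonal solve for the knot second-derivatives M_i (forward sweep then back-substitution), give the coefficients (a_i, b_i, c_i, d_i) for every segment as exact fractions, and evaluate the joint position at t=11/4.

Δ: Δ0=1, Δ1=3, Δ2=-8/3, Δ3=2
row 1: diag=4, rhs=12; c'=1/4, d'=3
row 2: denom=8−1·1/4=31/4; d'=(-34−1·3)/(31/4)=-148/31
row 3: denom=8−3·12/31=212/31; d'=(28−3·-148/31)/(212/31)=328/53
back: M3=328/53
back: M2=-148/31−12/31·328/53=-380/53
back: M1=3−1/4·-380/53=254/53
M: M0=0, M1=254/53, M2=-380/53, M3=328/53, M4=0
seg 0: a=-1, c=M0/2=0, d=(M1−M0)/(6·1)=127/159, b=Δ0−h0·(2M0+M1)/6=32/159
seg 1: a=0, c=M1/2=127/53, d=(M2−M1)/(6·1)=-317/159, b=Δ1−h1·(2M1+M2)/6=413/159
seg 2: a=3, c=M2/2=-190/53, d=(M3−M2)/(6·3)=118/159, b=Δ2−h2·(2M2+M3)/6=224/159
seg 3: a=-5, c=M3/2=164/53, d=(M4−M3)/(6·1)=-164/159, b=Δ3−h3·(2M3+M4)/6=-10/159
t_q=11/4 → seg 2, τ=3/4; S=3+224/159·τ+-190/53·τ²+118/159·τ³=3991/1696

  seg 0: a=-1 b=32/159 c=0 d=127/159
  seg 1: a=0 b=413/159 c=127/53 d=-317/159
  seg 2: a=3 b=224/159 c=-190/53 d=118/159
  seg 3: a=-5 b=-10/159 c=164/53 d=-164/159
S(11/4) = 3991/1696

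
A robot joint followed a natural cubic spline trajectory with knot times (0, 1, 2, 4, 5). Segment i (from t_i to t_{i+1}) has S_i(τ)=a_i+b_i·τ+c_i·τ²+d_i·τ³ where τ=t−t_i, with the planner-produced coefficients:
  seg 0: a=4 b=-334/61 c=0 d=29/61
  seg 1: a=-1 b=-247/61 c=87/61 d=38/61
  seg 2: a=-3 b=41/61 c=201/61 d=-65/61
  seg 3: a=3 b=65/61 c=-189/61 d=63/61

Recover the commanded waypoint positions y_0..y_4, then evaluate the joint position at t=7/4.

y_0=4 y_1=-1 y_2=-3 y_3=3 y_4=2
S(7/4) = -5801/1952

y_0 = S_0(0) = a_0 = 4
y_1 = S_1(0) = a_1 = -1
y_2 = S_2(0) = a_2 = -3
y_3 = S_3(0) = a_3 = 3
y_4 = S_3(1) = 2
t_q=7/4 is in segment 1 (τ=3/4); S_1(τ)=-5801/1952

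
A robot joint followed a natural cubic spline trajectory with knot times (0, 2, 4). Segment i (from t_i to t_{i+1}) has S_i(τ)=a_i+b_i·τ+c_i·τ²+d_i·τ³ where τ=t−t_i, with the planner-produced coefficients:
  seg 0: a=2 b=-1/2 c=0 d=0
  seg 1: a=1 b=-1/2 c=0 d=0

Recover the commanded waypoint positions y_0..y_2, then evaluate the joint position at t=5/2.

y_0 = S_0(0) = a_0 = 2
y_1 = S_1(0) = a_1 = 1
y_2 = S_1(2) = 0
t_q=5/2 is in segment 1 (τ=1/2); S_1(τ)=3/4

y_0=2 y_1=1 y_2=0
S(5/2) = 3/4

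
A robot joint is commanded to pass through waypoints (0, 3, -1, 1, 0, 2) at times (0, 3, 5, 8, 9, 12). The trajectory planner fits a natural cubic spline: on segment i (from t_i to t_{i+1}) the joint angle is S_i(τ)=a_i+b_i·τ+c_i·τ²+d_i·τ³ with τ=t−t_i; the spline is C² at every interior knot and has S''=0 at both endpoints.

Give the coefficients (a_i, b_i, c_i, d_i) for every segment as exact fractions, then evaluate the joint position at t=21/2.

Δ: Δ0=1, Δ1=-2, Δ2=2/3, Δ3=-1, Δ4=2/3
row 1: diag=10, rhs=-18; c'=1/5, d'=-9/5
row 2: denom=10−2·1/5=48/5; d'=(16−2·-9/5)/(48/5)=49/24
row 3: denom=8−3·5/16=113/16; d'=(-10−3·49/24)/(113/16)=-258/113
row 4: denom=8−1·16/113=888/113; d'=(10−1·-258/113)/(888/113)=347/222
back: M4=347/222
back: M3=-258/113−16/113·347/222=-278/111
back: M2=49/24−5/16·-278/111=209/74
back: M1=-9/5−1/5·209/74=-175/74
M: M0=0, M1=-175/74, M2=209/74, M3=-278/111, M4=347/222, M5=0
seg 0: a=0, c=M0/2=0, d=(M1−M0)/(6·3)=-175/1332, b=Δ0−h0·(2M0+M1)/6=323/148
seg 1: a=3, c=M1/2=-175/148, d=(M2−M1)/(6·2)=16/37, b=Δ1−h1·(2M1+M2)/6=-101/74
seg 2: a=-1, c=M2/2=209/148, d=(M3−M2)/(6·3)=-1183/3996, b=Δ2−h2·(2M2+M3)/6=-67/74
seg 3: a=1, c=M3/2=-139/111, d=(M4−M3)/(6·1)=301/444, b=Δ3−h3·(2M3+M4)/6=-63/148
seg 4: a=0, c=M4/2=347/444, d=(M5−M4)/(6·3)=-347/3996, b=Δ4−h4·(2M4+M5)/6=-199/222
t_q=21/2 → seg 4, τ=3/2; S=0+-199/222·τ+347/444·τ²+-347/3996·τ³=143/1184

  seg 0: a=0 b=323/148 c=0 d=-175/1332
  seg 1: a=3 b=-101/74 c=-175/148 d=16/37
  seg 2: a=-1 b=-67/74 c=209/148 d=-1183/3996
  seg 3: a=1 b=-63/148 c=-139/111 d=301/444
  seg 4: a=0 b=-199/222 c=347/444 d=-347/3996
S(21/2) = 143/1184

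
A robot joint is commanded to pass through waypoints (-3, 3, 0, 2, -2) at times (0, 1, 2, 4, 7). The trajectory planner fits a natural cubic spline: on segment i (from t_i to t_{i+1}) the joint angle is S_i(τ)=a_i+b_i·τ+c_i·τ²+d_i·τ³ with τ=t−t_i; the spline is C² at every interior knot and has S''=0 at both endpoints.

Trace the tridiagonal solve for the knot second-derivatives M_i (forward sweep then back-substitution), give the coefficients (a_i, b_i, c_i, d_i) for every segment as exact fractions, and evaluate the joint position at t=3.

Δ: Δ0=6, Δ1=-3, Δ2=1, Δ3=-4/3
row 1: diag=4, rhs=-54; c'=1/4, d'=-27/2
row 2: denom=6−1·1/4=23/4; d'=(24−1·-27/2)/(23/4)=150/23
row 3: denom=10−2·8/23=214/23; d'=(-14−2·150/23)/(214/23)=-311/107
back: M3=-311/107
back: M2=150/23−8/23·-311/107=806/107
back: M1=-27/2−1/4·806/107=-1646/107
M: M0=0, M1=-1646/107, M2=806/107, M3=-311/107, M4=0
seg 0: a=-3, c=M0/2=0, d=(M1−M0)/(6·1)=-823/321, b=Δ0−h0·(2M0+M1)/6=2749/321
seg 1: a=3, c=M1/2=-823/107, d=(M2−M1)/(6·1)=1226/321, b=Δ1−h1·(2M1+M2)/6=280/321
seg 2: a=0, c=M2/2=403/107, d=(M3−M2)/(6·2)=-1117/1284, b=Δ2−h2·(2M2+M3)/6=-980/321
seg 3: a=2, c=M3/2=-311/214, d=(M4−M3)/(6·3)=311/1926, b=Δ3−h3·(2M3+M4)/6=505/321
t_q=3 → seg 2, τ=1; S=0+-980/321·τ+403/107·τ²+-1117/1284·τ³=-67/428

  seg 0: a=-3 b=2749/321 c=0 d=-823/321
  seg 1: a=3 b=280/321 c=-823/107 d=1226/321
  seg 2: a=0 b=-980/321 c=403/107 d=-1117/1284
  seg 3: a=2 b=505/321 c=-311/214 d=311/1926
S(3) = -67/428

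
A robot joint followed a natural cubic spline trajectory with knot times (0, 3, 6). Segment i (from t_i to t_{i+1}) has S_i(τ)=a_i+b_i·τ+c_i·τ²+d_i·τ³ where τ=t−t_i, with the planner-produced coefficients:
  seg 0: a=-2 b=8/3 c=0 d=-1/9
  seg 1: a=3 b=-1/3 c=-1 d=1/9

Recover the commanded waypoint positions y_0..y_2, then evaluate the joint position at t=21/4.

y_0=-2 y_1=3 y_2=-4
S(21/4) = -99/64

y_0 = S_0(0) = a_0 = -2
y_1 = S_1(0) = a_1 = 3
y_2 = S_1(3) = -4
t_q=21/4 is in segment 1 (τ=9/4); S_1(τ)=-99/64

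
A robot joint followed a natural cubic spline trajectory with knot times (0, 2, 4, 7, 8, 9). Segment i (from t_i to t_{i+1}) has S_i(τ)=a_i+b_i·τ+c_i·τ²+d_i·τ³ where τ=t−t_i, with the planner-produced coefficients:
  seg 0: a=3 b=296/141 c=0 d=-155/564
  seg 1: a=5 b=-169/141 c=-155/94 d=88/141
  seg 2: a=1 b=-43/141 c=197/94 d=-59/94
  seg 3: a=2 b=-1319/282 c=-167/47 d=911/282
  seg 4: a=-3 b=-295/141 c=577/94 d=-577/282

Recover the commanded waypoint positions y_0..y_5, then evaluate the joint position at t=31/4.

y_0 = S_0(0) = a_0 = 3
y_1 = S_1(0) = a_1 = 5
y_2 = S_2(0) = a_2 = 1
y_3 = S_3(0) = a_3 = 2
y_4 = S_4(0) = a_4 = -3
y_5 = S_4(1) = -1
t_q=31/4 is in segment 3 (τ=3/4); S_3(τ)=-12897/6016

y_0=3 y_1=5 y_2=1 y_3=2 y_4=-3 y_5=-1
S(31/4) = -12897/6016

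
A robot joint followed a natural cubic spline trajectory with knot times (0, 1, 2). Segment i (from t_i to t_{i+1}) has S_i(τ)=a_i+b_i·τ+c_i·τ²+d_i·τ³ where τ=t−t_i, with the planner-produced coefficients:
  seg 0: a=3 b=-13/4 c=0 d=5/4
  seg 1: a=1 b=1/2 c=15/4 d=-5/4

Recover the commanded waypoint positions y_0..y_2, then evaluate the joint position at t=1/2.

y_0=3 y_1=1 y_2=4
S(1/2) = 49/32

y_0 = S_0(0) = a_0 = 3
y_1 = S_1(0) = a_1 = 1
y_2 = S_1(1) = 4
t_q=1/2 is in segment 0 (τ=1/2); S_0(τ)=49/32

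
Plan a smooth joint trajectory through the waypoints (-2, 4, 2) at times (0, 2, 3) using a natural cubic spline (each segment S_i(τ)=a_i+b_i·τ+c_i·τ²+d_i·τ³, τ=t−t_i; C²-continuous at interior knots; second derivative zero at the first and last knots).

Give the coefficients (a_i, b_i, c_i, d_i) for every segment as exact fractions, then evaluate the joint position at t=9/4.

Δ: Δ0=3, Δ1=-2
row 1: diag=6, rhs=-30; c'=1/6, d'=-5
back: M1=-5
M: M0=0, M1=-5, M2=0
seg 0: a=-2, c=M0/2=0, d=(M1−M0)/(6·2)=-5/12, b=Δ0−h0·(2M0+M1)/6=14/3
seg 1: a=4, c=M1/2=-5/2, d=(M2−M1)/(6·1)=5/6, b=Δ1−h1·(2M1+M2)/6=-1/3
t_q=9/4 → seg 1, τ=1/4; S=4+-1/3·τ+-5/2·τ²+5/6·τ³=483/128

  seg 0: a=-2 b=14/3 c=0 d=-5/12
  seg 1: a=4 b=-1/3 c=-5/2 d=5/6
S(9/4) = 483/128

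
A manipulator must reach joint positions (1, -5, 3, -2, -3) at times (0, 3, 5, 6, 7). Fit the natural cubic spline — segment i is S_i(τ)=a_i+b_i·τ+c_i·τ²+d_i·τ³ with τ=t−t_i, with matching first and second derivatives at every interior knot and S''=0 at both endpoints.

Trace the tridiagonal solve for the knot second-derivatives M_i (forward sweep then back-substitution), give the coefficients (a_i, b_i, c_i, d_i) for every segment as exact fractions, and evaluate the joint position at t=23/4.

  seg 0: a=1 b=-541/107 c=0 d=109/321
  seg 1: a=-5 b=440/107 c=327/107 d=-333/214
  seg 2: a=3 b=-250/107 c=-672/107 d=387/107
  seg 3: a=-2 b=-433/107 c=489/107 d=-163/107
S(23/4) = -5199/6848

Δ: Δ0=-2, Δ1=4, Δ2=-5, Δ3=-1
row 1: diag=10, rhs=36; c'=1/5, d'=18/5
row 2: denom=6−2·1/5=28/5; d'=(-54−2·18/5)/(28/5)=-153/14
row 3: denom=4−1·5/28=107/28; d'=(24−1·-153/14)/(107/28)=978/107
back: M3=978/107
back: M2=-153/14−5/28·978/107=-1344/107
back: M1=18/5−1/5·-1344/107=654/107
M: M0=0, M1=654/107, M2=-1344/107, M3=978/107, M4=0
seg 0: a=1, c=M0/2=0, d=(M1−M0)/(6·3)=109/321, b=Δ0−h0·(2M0+M1)/6=-541/107
seg 1: a=-5, c=M1/2=327/107, d=(M2−M1)/(6·2)=-333/214, b=Δ1−h1·(2M1+M2)/6=440/107
seg 2: a=3, c=M2/2=-672/107, d=(M3−M2)/(6·1)=387/107, b=Δ2−h2·(2M2+M3)/6=-250/107
seg 3: a=-2, c=M3/2=489/107, d=(M4−M3)/(6·1)=-163/107, b=Δ3−h3·(2M3+M4)/6=-433/107
t_q=23/4 → seg 2, τ=3/4; S=3+-250/107·τ+-672/107·τ²+387/107·τ³=-5199/6848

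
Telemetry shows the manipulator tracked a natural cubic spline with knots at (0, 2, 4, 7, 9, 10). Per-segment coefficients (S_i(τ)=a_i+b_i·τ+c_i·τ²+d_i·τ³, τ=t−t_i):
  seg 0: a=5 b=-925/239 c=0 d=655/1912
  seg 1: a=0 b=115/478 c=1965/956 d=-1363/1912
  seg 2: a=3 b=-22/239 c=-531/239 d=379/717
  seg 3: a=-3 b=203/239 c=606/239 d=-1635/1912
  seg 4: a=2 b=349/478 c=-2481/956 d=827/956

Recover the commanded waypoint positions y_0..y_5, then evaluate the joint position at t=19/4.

y_0=5 y_1=0 y_2=3 y_3=-3 y_4=2 y_5=1
S(19/4) = 29127/15296

y_0 = S_0(0) = a_0 = 5
y_1 = S_1(0) = a_1 = 0
y_2 = S_2(0) = a_2 = 3
y_3 = S_3(0) = a_3 = -3
y_4 = S_4(0) = a_4 = 2
y_5 = S_4(1) = 1
t_q=19/4 is in segment 2 (τ=3/4); S_2(τ)=29127/15296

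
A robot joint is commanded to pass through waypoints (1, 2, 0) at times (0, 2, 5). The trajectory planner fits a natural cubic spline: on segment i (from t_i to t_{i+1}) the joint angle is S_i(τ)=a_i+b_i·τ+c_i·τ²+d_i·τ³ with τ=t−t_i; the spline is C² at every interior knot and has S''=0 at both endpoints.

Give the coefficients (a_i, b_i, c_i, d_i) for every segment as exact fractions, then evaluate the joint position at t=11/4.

Δ: Δ0=1/2, Δ1=-2/3
row 1: diag=10, rhs=-7; c'=3/10, d'=-7/10
back: M1=-7/10
M: M0=0, M1=-7/10, M2=0
seg 0: a=1, c=M0/2=0, d=(M1−M0)/(6·2)=-7/120, b=Δ0−h0·(2M0+M1)/6=11/15
seg 1: a=2, c=M1/2=-7/20, d=(M2−M1)/(6·3)=7/180, b=Δ1−h1·(2M1+M2)/6=1/30
t_q=11/4 → seg 1, τ=3/4; S=2+1/30·τ+-7/20·τ²+7/180·τ³=2361/1280

  seg 0: a=1 b=11/15 c=0 d=-7/120
  seg 1: a=2 b=1/30 c=-7/20 d=7/180
S(11/4) = 2361/1280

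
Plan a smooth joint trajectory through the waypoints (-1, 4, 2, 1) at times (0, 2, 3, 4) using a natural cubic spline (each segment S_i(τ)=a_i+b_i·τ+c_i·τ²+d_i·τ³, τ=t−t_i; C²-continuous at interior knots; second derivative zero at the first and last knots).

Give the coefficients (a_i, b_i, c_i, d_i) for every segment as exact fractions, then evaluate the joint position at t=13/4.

  seg 0: a=-1 b=191/46 c=0 d=-19/46
  seg 1: a=4 b=-37/46 c=-57/23 d=59/46
  seg 2: a=2 b=-44/23 c=63/46 d=-21/46
S(13/4) = 4711/2944

Δ: Δ0=5/2, Δ1=-2, Δ2=-1
row 1: diag=6, rhs=-27; c'=1/6, d'=-9/2
row 2: denom=4−1·1/6=23/6; d'=(6−1·-9/2)/(23/6)=63/23
back: M2=63/23
back: M1=-9/2−1/6·63/23=-114/23
M: M0=0, M1=-114/23, M2=63/23, M3=0
seg 0: a=-1, c=M0/2=0, d=(M1−M0)/(6·2)=-19/46, b=Δ0−h0·(2M0+M1)/6=191/46
seg 1: a=4, c=M1/2=-57/23, d=(M2−M1)/(6·1)=59/46, b=Δ1−h1·(2M1+M2)/6=-37/46
seg 2: a=2, c=M2/2=63/46, d=(M3−M2)/(6·1)=-21/46, b=Δ2−h2·(2M2+M3)/6=-44/23
t_q=13/4 → seg 2, τ=1/4; S=2+-44/23·τ+63/46·τ²+-21/46·τ³=4711/2944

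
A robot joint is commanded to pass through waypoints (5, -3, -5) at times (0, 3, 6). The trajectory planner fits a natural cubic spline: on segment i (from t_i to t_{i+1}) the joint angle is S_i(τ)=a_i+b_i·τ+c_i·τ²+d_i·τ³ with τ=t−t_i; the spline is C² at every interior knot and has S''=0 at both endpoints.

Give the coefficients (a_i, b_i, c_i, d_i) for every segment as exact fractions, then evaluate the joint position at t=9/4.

  seg 0: a=5 b=-19/6 c=0 d=1/18
  seg 1: a=-3 b=-5/3 c=1/2 d=-1/18
S(9/4) = -191/128

Δ: Δ0=-8/3, Δ1=-2/3
row 1: diag=12, rhs=12; c'=1/4, d'=1
back: M1=1
M: M0=0, M1=1, M2=0
seg 0: a=5, c=M0/2=0, d=(M1−M0)/(6·3)=1/18, b=Δ0−h0·(2M0+M1)/6=-19/6
seg 1: a=-3, c=M1/2=1/2, d=(M2−M1)/(6·3)=-1/18, b=Δ1−h1·(2M1+M2)/6=-5/3
t_q=9/4 → seg 0, τ=9/4; S=5+-19/6·τ+0·τ²+1/18·τ³=-191/128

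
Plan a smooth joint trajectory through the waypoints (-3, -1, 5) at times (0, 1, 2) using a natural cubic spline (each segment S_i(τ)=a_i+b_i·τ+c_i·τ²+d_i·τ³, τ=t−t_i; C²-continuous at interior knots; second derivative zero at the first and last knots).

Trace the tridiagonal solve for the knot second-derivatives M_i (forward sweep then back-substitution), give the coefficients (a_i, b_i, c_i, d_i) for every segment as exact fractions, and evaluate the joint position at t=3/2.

Δ: Δ0=2, Δ1=6
row 1: diag=4, rhs=24; c'=1/4, d'=6
back: M1=6
M: M0=0, M1=6, M2=0
seg 0: a=-3, c=M0/2=0, d=(M1−M0)/(6·1)=1, b=Δ0−h0·(2M0+M1)/6=1
seg 1: a=-1, c=M1/2=3, d=(M2−M1)/(6·1)=-1, b=Δ1−h1·(2M1+M2)/6=4
t_q=3/2 → seg 1, τ=1/2; S=-1+4·τ+3·τ²+-1·τ³=13/8

  seg 0: a=-3 b=1 c=0 d=1
  seg 1: a=-1 b=4 c=3 d=-1
S(3/2) = 13/8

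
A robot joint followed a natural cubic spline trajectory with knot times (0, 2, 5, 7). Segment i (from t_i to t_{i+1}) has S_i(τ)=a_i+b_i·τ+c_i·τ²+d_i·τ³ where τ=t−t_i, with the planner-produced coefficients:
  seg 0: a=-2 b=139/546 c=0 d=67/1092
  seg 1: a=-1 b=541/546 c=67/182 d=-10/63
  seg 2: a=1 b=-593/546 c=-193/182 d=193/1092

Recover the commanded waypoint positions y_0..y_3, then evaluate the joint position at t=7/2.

y_0=-2 y_1=-1 y_2=1 y_3=-4
S(7/2) = 81/104

y_0 = S_0(0) = a_0 = -2
y_1 = S_1(0) = a_1 = -1
y_2 = S_2(0) = a_2 = 1
y_3 = S_2(2) = -4
t_q=7/2 is in segment 1 (τ=3/2); S_1(τ)=81/104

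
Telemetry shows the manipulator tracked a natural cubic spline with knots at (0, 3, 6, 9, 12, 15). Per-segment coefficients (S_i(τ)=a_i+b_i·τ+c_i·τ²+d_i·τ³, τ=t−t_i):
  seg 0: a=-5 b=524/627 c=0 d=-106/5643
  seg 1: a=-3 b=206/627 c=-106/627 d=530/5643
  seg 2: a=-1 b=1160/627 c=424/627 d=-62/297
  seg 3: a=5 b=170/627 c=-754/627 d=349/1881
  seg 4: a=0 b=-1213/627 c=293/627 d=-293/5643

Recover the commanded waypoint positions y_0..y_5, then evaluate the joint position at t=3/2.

y_0 = S_0(0) = a_0 = -5
y_1 = S_1(0) = a_1 = -3
y_2 = S_2(0) = a_2 = -1
y_3 = S_3(0) = a_3 = 5
y_4 = S_4(0) = a_4 = 0
y_5 = S_4(3) = -3
t_q=3/2 is in segment 0 (τ=3/2); S_0(τ)=-3185/836

y_0=-5 y_1=-3 y_2=-1 y_3=5 y_4=0 y_5=-3
S(3/2) = -3185/836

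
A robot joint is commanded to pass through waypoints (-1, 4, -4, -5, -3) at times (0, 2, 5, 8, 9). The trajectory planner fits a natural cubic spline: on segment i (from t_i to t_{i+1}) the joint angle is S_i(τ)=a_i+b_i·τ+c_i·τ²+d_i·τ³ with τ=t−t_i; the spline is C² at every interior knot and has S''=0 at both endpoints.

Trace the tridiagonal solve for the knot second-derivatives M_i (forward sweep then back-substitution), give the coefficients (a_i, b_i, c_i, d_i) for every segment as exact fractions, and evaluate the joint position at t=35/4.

  seg 0: a=-1 b=26/7 c=0 d=-17/56
  seg 1: a=4 b=1/14 c=-51/28 d=229/756
  seg 2: a=-4 b=-75/28 c=19/21 d=-31/756
  seg 3: a=-5 b=23/14 c=15/28 d=-5/28
S(35/4) = -6347/1792

Δ: Δ0=5/2, Δ1=-8/3, Δ2=-1/3, Δ3=2
row 1: diag=10, rhs=-31; c'=3/10, d'=-31/10
row 2: denom=12−3·3/10=111/10; d'=(14−3·-31/10)/(111/10)=233/111
row 3: denom=8−3·10/37=266/37; d'=(14−3·233/111)/(266/37)=15/14
back: M3=15/14
back: M2=233/111−10/37·15/14=38/21
back: M1=-31/10−3/10·38/21=-51/14
M: M0=0, M1=-51/14, M2=38/21, M3=15/14, M4=0
seg 0: a=-1, c=M0/2=0, d=(M1−M0)/(6·2)=-17/56, b=Δ0−h0·(2M0+M1)/6=26/7
seg 1: a=4, c=M1/2=-51/28, d=(M2−M1)/(6·3)=229/756, b=Δ1−h1·(2M1+M2)/6=1/14
seg 2: a=-4, c=M2/2=19/21, d=(M3−M2)/(6·3)=-31/756, b=Δ2−h2·(2M2+M3)/6=-75/28
seg 3: a=-5, c=M3/2=15/28, d=(M4−M3)/(6·1)=-5/28, b=Δ3−h3·(2M3+M4)/6=23/14
t_q=35/4 → seg 3, τ=3/4; S=-5+23/14·τ+15/28·τ²+-5/28·τ³=-6347/1792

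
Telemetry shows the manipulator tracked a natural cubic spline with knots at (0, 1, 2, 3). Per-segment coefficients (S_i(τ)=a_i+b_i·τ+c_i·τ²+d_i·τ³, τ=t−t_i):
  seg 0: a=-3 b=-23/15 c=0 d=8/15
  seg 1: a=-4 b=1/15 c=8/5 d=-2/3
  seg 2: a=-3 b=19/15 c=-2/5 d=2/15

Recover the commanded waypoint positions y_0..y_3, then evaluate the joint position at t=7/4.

y_0 = S_0(0) = a_0 = -3
y_1 = S_1(0) = a_1 = -4
y_2 = S_2(0) = a_2 = -3
y_3 = S_2(1) = -2
t_q=7/4 is in segment 1 (τ=3/4); S_1(τ)=-533/160

y_0=-3 y_1=-4 y_2=-3 y_3=-2
S(7/4) = -533/160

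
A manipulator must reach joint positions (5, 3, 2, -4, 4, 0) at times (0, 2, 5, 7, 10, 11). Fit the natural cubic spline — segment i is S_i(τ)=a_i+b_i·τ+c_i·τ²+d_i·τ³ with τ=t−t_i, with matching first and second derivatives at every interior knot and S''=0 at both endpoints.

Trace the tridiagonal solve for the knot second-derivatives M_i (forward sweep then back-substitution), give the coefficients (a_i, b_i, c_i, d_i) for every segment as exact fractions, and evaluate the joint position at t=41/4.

Δ: Δ0=-1, Δ1=-1/3, Δ2=-3, Δ3=8/3, Δ4=-4
row 1: diag=10, rhs=4; c'=3/10, d'=2/5
row 2: denom=10−3·3/10=91/10; d'=(-16−3·2/5)/(91/10)=-172/91
row 3: denom=10−2·20/91=870/91; d'=(34−2·-172/91)/(870/91)=573/145
row 4: denom=8−3·91/290=2047/290; d'=(-40−3·573/145)/(2047/290)=-15038/2047
back: M4=-15038/2047
back: M3=573/145−91/290·-15038/2047=12808/2047
back: M2=-172/91−20/91·12808/2047=-6684/2047
back: M1=2/5−3/10·-6684/2047=2824/2047
M: M0=0, M1=2824/2047, M2=-6684/2047, M3=12808/2047, M4=-15038/2047, M5=0
seg 0: a=5, c=M0/2=0, d=(M1−M0)/(6·2)=706/6141, b=Δ0−h0·(2M0+M1)/6=-8965/6141
seg 1: a=3, c=M1/2=1412/2047, d=(M2−M1)/(6·3)=-4754/18423, b=Δ1−h1·(2M1+M2)/6=-493/6141
seg 2: a=2, c=M2/2=-3342/2047, d=(M3−M2)/(6·2)=4873/6141, b=Δ2−h2·(2M2+M3)/6=-17863/6141
seg 3: a=-4, c=M3/2=6404/2047, d=(M4−M3)/(6·3)=-1547/2047, b=Δ3−h3·(2M3+M4)/6=509/6141
seg 4: a=4, c=M4/2=-7519/2047, d=(M5−M4)/(6·1)=7519/6141, b=Δ4−h4·(2M4+M5)/6=-9526/6141
t_q=41/4 → seg 4, τ=1/4; S=4+-9526/6141·τ+-7519/2047·τ²+7519/6141·τ³=445657/131008

  seg 0: a=5 b=-8965/6141 c=0 d=706/6141
  seg 1: a=3 b=-493/6141 c=1412/2047 d=-4754/18423
  seg 2: a=2 b=-17863/6141 c=-3342/2047 d=4873/6141
  seg 3: a=-4 b=509/6141 c=6404/2047 d=-1547/2047
  seg 4: a=4 b=-9526/6141 c=-7519/2047 d=7519/6141
S(41/4) = 445657/131008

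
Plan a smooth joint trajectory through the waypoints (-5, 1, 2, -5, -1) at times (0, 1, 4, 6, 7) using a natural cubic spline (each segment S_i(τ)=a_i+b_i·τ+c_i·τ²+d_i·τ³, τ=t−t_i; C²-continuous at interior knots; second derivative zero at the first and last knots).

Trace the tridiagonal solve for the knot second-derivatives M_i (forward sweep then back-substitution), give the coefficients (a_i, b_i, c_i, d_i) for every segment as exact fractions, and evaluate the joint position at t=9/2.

  seg 0: a=-5 b=3851/591 c=0 d=-305/591
  seg 1: a=1 b=2936/591 c=-305/197 d=2/1773
  seg 2: a=2 b=-2536/591 c=-303/197 d=4571/4728
  seg 3: a=-5 b=1369/1182 c=3359/788 d=-3359/2364
S(9/2) = -5159/12608

Δ: Δ0=6, Δ1=1/3, Δ2=-7/2, Δ3=4
row 1: diag=8, rhs=-34; c'=3/8, d'=-17/4
row 2: denom=10−3·3/8=71/8; d'=(-23−3·-17/4)/(71/8)=-82/71
row 3: denom=6−2·16/71=394/71; d'=(45−2·-82/71)/(394/71)=3359/394
back: M3=3359/394
back: M2=-82/71−16/71·3359/394=-606/197
back: M1=-17/4−3/8·-606/197=-610/197
M: M0=0, M1=-610/197, M2=-606/197, M3=3359/394, M4=0
seg 0: a=-5, c=M0/2=0, d=(M1−M0)/(6·1)=-305/591, b=Δ0−h0·(2M0+M1)/6=3851/591
seg 1: a=1, c=M1/2=-305/197, d=(M2−M1)/(6·3)=2/1773, b=Δ1−h1·(2M1+M2)/6=2936/591
seg 2: a=2, c=M2/2=-303/197, d=(M3−M2)/(6·2)=4571/4728, b=Δ2−h2·(2M2+M3)/6=-2536/591
seg 3: a=-5, c=M3/2=3359/788, d=(M4−M3)/(6·1)=-3359/2364, b=Δ3−h3·(2M3+M4)/6=1369/1182
t_q=9/2 → seg 2, τ=1/2; S=2+-2536/591·τ+-303/197·τ²+4571/4728·τ³=-5159/12608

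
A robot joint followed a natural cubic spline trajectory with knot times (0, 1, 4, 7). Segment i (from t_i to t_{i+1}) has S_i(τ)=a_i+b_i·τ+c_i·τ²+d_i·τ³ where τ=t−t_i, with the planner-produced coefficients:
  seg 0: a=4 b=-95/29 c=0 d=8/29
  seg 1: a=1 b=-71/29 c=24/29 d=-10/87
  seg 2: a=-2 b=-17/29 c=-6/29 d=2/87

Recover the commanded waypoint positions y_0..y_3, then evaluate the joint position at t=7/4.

y_0=4 y_1=1 y_2=-2 y_3=-5
S(7/4) = -389/928

y_0 = S_0(0) = a_0 = 4
y_1 = S_1(0) = a_1 = 1
y_2 = S_2(0) = a_2 = -2
y_3 = S_2(3) = -5
t_q=7/4 is in segment 1 (τ=3/4); S_1(τ)=-389/928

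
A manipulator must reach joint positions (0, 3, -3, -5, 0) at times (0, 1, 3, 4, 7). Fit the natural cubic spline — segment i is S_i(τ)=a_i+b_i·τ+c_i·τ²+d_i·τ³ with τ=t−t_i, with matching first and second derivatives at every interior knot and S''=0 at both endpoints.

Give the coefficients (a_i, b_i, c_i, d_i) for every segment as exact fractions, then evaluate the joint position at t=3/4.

Δ: Δ0=3, Δ1=-3, Δ2=-2, Δ3=5/3
row 1: diag=6, rhs=-36; c'=1/3, d'=-6
row 2: denom=6−2·1/3=16/3; d'=(6−2·-6)/(16/3)=27/8
row 3: denom=8−1·3/16=125/16; d'=(22−1·27/8)/(125/16)=298/125
back: M3=298/125
back: M2=27/8−3/16·298/125=366/125
back: M1=-6−1/3·366/125=-872/125
M: M0=0, M1=-872/125, M2=366/125, M3=298/125, M4=0
seg 0: a=0, c=M0/2=0, d=(M1−M0)/(6·1)=-436/375, b=Δ0−h0·(2M0+M1)/6=1561/375
seg 1: a=3, c=M1/2=-436/125, d=(M2−M1)/(6·2)=619/750, b=Δ1−h1·(2M1+M2)/6=253/375
seg 2: a=-3, c=M2/2=183/125, d=(M3−M2)/(6·1)=-34/375, b=Δ2−h2·(2M2+M3)/6=-253/75
seg 3: a=-5, c=M3/2=149/125, d=(M4−M3)/(6·3)=-149/1125, b=Δ3−h3·(2M3+M4)/6=-269/375
t_q=3/4 → seg 0, τ=3/4; S=0+1561/375·τ+0·τ²+-436/375·τ³=5263/2000

  seg 0: a=0 b=1561/375 c=0 d=-436/375
  seg 1: a=3 b=253/375 c=-436/125 d=619/750
  seg 2: a=-3 b=-253/75 c=183/125 d=-34/375
  seg 3: a=-5 b=-269/375 c=149/125 d=-149/1125
S(3/4) = 5263/2000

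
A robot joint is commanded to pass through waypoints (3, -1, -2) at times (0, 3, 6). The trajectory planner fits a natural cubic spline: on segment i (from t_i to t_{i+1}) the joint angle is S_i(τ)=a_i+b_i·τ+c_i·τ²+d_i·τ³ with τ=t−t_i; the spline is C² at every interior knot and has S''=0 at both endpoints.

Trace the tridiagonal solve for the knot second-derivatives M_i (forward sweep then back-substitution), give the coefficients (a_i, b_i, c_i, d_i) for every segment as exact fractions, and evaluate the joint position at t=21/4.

  seg 0: a=3 b=-19/12 c=0 d=1/36
  seg 1: a=-1 b=-5/6 c=1/4 d=-1/36
S(21/4) = -493/256

Δ: Δ0=-4/3, Δ1=-1/3
row 1: diag=12, rhs=6; c'=1/4, d'=1/2
back: M1=1/2
M: M0=0, M1=1/2, M2=0
seg 0: a=3, c=M0/2=0, d=(M1−M0)/(6·3)=1/36, b=Δ0−h0·(2M0+M1)/6=-19/12
seg 1: a=-1, c=M1/2=1/4, d=(M2−M1)/(6·3)=-1/36, b=Δ1−h1·(2M1+M2)/6=-5/6
t_q=21/4 → seg 1, τ=9/4; S=-1+-5/6·τ+1/4·τ²+-1/36·τ³=-493/256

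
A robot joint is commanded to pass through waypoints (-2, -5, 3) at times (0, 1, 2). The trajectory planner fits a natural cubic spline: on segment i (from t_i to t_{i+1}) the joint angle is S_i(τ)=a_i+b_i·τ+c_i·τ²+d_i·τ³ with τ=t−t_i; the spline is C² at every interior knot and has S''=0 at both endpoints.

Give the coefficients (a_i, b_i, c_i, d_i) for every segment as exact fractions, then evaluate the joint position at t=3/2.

  seg 0: a=-2 b=-23/4 c=0 d=11/4
  seg 1: a=-5 b=5/2 c=33/4 d=-11/4
S(3/2) = -65/32

Δ: Δ0=-3, Δ1=8
row 1: diag=4, rhs=66; c'=1/4, d'=33/2
back: M1=33/2
M: M0=0, M1=33/2, M2=0
seg 0: a=-2, c=M0/2=0, d=(M1−M0)/(6·1)=11/4, b=Δ0−h0·(2M0+M1)/6=-23/4
seg 1: a=-5, c=M1/2=33/4, d=(M2−M1)/(6·1)=-11/4, b=Δ1−h1·(2M1+M2)/6=5/2
t_q=3/2 → seg 1, τ=1/2; S=-5+5/2·τ+33/4·τ²+-11/4·τ³=-65/32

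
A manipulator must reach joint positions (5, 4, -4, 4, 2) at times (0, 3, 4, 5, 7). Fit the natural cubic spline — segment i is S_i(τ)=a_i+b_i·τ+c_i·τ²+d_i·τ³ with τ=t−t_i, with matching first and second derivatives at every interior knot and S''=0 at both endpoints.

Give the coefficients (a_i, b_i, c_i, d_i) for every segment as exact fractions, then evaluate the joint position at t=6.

Δ: Δ0=-1/3, Δ1=-8, Δ2=8, Δ3=-1
row 1: diag=8, rhs=-46; c'=1/8, d'=-23/4
row 2: denom=4−1·1/8=31/8; d'=(96−1·-23/4)/(31/8)=814/31
row 3: denom=6−1·8/31=178/31; d'=(-54−1·814/31)/(178/31)=-1244/89
back: M3=-1244/89
back: M2=814/31−8/31·-1244/89=2658/89
back: M1=-23/4−1/8·2658/89=-844/89
M: M0=0, M1=-844/89, M2=2658/89, M3=-1244/89, M4=0
seg 0: a=5, c=M0/2=0, d=(M1−M0)/(6·3)=-422/801, b=Δ0−h0·(2M0+M1)/6=1177/267
seg 1: a=4, c=M1/2=-422/89, d=(M2−M1)/(6·1)=1751/267, b=Δ1−h1·(2M1+M2)/6=-2621/267
seg 2: a=-4, c=M2/2=1329/89, d=(M3−M2)/(6·1)=-1951/267, b=Δ2−h2·(2M2+M3)/6=100/267
seg 3: a=4, c=M3/2=-622/89, d=(M4−M3)/(6·2)=311/267, b=Δ3−h3·(2M3+M4)/6=2221/267
t_q=6 → seg 3, τ=1; S=4+2221/267·τ+-622/89·τ²+311/267·τ³=578/89

  seg 0: a=5 b=1177/267 c=0 d=-422/801
  seg 1: a=4 b=-2621/267 c=-422/89 d=1751/267
  seg 2: a=-4 b=100/267 c=1329/89 d=-1951/267
  seg 3: a=4 b=2221/267 c=-622/89 d=311/267
S(6) = 578/89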